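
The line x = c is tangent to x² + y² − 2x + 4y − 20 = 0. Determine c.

c = −4 or c = 6

The line touches the circle iff its distance from (1, −2) is 5:
|1·1 + 0·(−2) − c| / √1 = 5
|c − (1)| = 5, so c = 6 or c = −4.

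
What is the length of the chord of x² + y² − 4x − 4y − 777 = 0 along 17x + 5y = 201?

3√314

Express y = (201 − 17x)/5 and substitute into the circle:
314x² − 6594x + 16956 = 0  ⟹  x² − 21x + 54 = 0
x = 18 or x = 3, giving (18, −21) and (3, 30).
|(18, −21) − (3, 30)| = √((15)² + (−51)²) = 3√314.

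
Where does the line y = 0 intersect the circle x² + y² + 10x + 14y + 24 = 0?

Express y = 0 and substitute into the circle:
x² + 10x + 24 = 0
x = −4 or x = −6, giving (−4, 0) and (−6, 0).

(−6, 0) and (−4, 0)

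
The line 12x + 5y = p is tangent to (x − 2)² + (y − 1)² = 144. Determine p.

p = −127 or p = 185

Tangency holds when the distance from the centre (2, 1) to the line equals the radius 12:
|12·2 + 5·1 − p| / √169 = 12
|p − (29)| = 12·13, so p = 185 or p = −127.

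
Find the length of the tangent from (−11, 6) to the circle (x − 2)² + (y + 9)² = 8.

√386

Centre (2, −9), r² = 8. |PO|² = (−13)² + (15)² = 394.
By the tangent–radius right angle, tangent length = √(|PO|² − r²) = √386.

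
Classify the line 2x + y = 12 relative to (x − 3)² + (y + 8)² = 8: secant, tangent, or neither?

Substituting the line into the circle gives 5x² − 86x + 401 = 0.
Δ = 7396 − 8020 = −624.
No real roots: the line does not meet the circle.

neither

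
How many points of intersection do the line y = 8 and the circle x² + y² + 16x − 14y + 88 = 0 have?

2

d² = (0·(−8) + 1·7 − (8))² = 1; r² = 25.
Since d² < r², the line cuts the circle twice.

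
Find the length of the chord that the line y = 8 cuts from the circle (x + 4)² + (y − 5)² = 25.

8

Substitute y = 8:
x² + 8x = 0
x = 0 or x = −8, giving (0, 8) and (−8, 8).
Chord length = distance between (0, 8) and (−8, 8) = √64 = 8.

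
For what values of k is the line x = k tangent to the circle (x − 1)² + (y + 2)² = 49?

Tangency holds when the distance from the centre (1, −2) to the line equals the radius 7:
|1·1 + 0·(−2) − k| / √1 = 7
|k − (1)| = 7, so k = 8 or k = −6.

k = −6 or k = 8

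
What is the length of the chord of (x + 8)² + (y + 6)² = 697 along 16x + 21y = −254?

Centre (−8, −6), r² = 697. Perpendicular distance d from centre to line = |0| / √697 = 0/√697.
Chord = 2√(r² − d²) = 2·√(697) = 2√697.

2√697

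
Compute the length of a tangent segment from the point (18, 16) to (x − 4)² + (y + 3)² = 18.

Centre (4, −3), r² = 18. |PO|² = (14)² + (19)² = 557.
By the tangent–radius right angle, tangent length = √(|PO|² − r²) = √539 = 7√11.

7√11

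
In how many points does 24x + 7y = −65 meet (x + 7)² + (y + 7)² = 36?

Substituting the line into the circle gives 625x² + 1454x + 893 = 0.
Δ = 2114116 − 2232500 = −118384.
No real roots: the line does not meet the circle.

0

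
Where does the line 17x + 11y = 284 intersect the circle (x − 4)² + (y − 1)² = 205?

Substitute y = (284 − 17x)/11:
410x² − 10250x + 51660 = 0  ⟹  x² − 25x + 126 = 0
x = 18 or x = 7, giving (18, −2) and (7, 15).

(7, 15) and (18, −2)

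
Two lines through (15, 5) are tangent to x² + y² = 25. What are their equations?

Write the tangent as mx − y + (5 − m·(15)) = 0 and set its distance from the centre to 5:
(−15m − (−5))² = 25(m² + 1)
4m² − 3m = 0, so m = 3/4 or m = 0.
With m = 3/4: 3x − 4y = 25. With m = 0: y = 5.

3x − 4y = 25 and y = 5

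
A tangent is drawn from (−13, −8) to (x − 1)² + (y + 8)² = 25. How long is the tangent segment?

The centre is (1, −8) and r = 5. The square of the distance from P to the centre is 196 + 0 = 196.
Power of the point: PT² = |PO|² − r² = 171, so PT = 3√19.

3√19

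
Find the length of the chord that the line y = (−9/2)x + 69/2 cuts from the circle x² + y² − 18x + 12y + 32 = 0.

2√85

From the line, y = (69 − 9x)/2. Substituting:
85x² − 1530x + 6545 = 0  ⟹  x² − 18x + 77 = 0
x = 11 or x = 7, giving (11, −15) and (7, 3).
|(11, −15) − (7, 3)| = √((4)² + (−18)²) = 2√85.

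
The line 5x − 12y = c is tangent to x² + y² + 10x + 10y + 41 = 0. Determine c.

c = −4 or c = 74

Tangency holds when the distance from the centre (−5, −5) to the line equals the radius 3:
|5·(−5) − 12·(−5) − c| / √169 = 3
|c − (35)| = 3·13, so c = 74 or c = −4.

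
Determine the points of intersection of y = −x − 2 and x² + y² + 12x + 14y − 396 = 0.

(−15, 13) and (14, −16)

Express y = −x − 2 and substitute into the circle:
2x² + 2x − 420 = 0  ⟹  x² + x − 210 = 0
x = 14 or x = −15, giving (14, −16) and (−15, 13).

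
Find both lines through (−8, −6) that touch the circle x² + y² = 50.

7x − y = −50 and x + 7y = −50

A line y − (−6) = m(x − (−8)) is tangent when its distance from (0, 0) is 5√2:
[m·(8) − (6)]² = 50(m² + 1)
7m² − 48m − 7 = 0, so m = 7 or m = −1/7.
Through (−8, −6) these give 7x − y = −50 and x + 7y = −50.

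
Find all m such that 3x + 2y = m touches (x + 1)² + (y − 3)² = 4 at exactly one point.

Tangency holds when the distance from the centre (−1, 3) to the line equals the radius 2:
|3·(−1) + 2·3 − m| / √13 = 2
|m − (3)| = 2√13.

m = 3 ± 2√13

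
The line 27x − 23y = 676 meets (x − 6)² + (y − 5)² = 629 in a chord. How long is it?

Substitute y = (−676 + 27x)/23:
1258x² − 49062x + 311984 = 0  ⟹  x² − 39x + 248 = 0
x = 31 or x = 8, giving (31, 7) and (8, −20).
|(31, 7) − (8, −20)| = √((23)² + (27)²) = √1258.

√1258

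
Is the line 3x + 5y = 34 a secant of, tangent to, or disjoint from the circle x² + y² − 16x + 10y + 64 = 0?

disjoint

Substituting the line into the circle gives 34x² − 754x + 4456 = 0.
Discriminant = (−754)² − 4·34·(4456) = −37500 < 0.
No real roots: the line does not meet the circle.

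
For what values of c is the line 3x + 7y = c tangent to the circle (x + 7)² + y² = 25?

For a tangent, require d(centre, line) = r = 5.
|3·(−7) + 7·0 − c| / √58 = 5
|c − (−21)| = 5√58.

c = −21 ± 5√58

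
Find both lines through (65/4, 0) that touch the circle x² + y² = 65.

Write the tangent as mx − y + (0 − m·(65/4)) = 0 and set its distance from the centre to √65:
[m·(−65/4) − (0)]² = 65(m² + 1)
49m² − 16 = 0, so m = −4/7 or m = 4/7.
With m = −4/7: 4x + 7y = 65. With m = 4/7: 4x − 7y = 65.

4x + 7y = 65 and 4x − 7y = 65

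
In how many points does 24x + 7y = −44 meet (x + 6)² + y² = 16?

Centre (−6, 0), r² = 16. Distance² from centre to line = (−100)²/625 = 16.
Since d² = r², the line is tangent.

1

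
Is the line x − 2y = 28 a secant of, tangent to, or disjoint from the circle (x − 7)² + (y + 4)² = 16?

d² = (1·7 − 2·(−4) − (28))²/5 = 169/5; r² = 16.
Since d² > r², the line lies outside the circle.

disjoint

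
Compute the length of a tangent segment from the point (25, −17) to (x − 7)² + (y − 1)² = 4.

With centre O = (7, 1), |OP|² = 648 and r² = 4.
By the tangent–radius right angle, tangent length = √(|PO|² − r²) = √644 = 2√161.

2√161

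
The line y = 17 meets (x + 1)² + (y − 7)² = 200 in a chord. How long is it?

Centre (−1, 7), r² = 200. Perpendicular distance d from centre to line = |−10| / √1 = 10.
Chord = 2√(r² − d²) = 2·√(100) = 20.

20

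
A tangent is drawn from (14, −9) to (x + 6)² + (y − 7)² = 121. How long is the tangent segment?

√535

With centre O = (−6, 7), |OP|² = 656 and r² = 121.
The tangent meets the radius at right angles, so tangent² = |PO|² − r² = 656 − 121 = 535.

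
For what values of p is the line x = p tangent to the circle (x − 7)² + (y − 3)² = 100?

p = −3 or p = 17

Tangency holds when the distance from the centre (7, 3) to the line equals the radius 10:
|1·7 + 0·3 − p| / √1 = 10
|p − (7)| = 10, so p = 17 or p = −3.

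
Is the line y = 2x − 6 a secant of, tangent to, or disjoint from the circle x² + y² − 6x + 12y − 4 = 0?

Substituting the line into the circle gives 5x² − 6x − 40 = 0.
Discriminant = (−6)² − 4·5·(−40) = 836 > 0.
Two real roots: the line is a secant.

secant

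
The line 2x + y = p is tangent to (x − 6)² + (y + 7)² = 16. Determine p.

p = 5 ± 4√5

The line touches the circle iff its distance from (6, −7) is 4:
|2·6 + 1·(−7) − p| / √5 = 4
|p − (5)| = 4√5.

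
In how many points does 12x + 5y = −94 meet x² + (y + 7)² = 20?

d² = (12·0 + 5·(−7) − (−94))²/169 = 3481/169; r² = 20.
Since d² > r², the line lies outside the circle.

0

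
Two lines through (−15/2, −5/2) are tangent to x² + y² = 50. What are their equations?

7x − y = −50 and x + y = −10

Let a tangent through (−15/2, −5/2) have slope m. Its distance from (0, 0) must equal 5√2:
(15/2m − (5/2))² = 50(m² + 1)
m² − 6m − 7 = 0, so m = 7 or m = −1.
Through (−15/2, −5/2) these give 7x − y = −50 and x + y = −10.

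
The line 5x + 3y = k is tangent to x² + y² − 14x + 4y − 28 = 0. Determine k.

The line touches the circle iff its distance from (7, −2) is 9:
|5·7 + 3·(−2) − k| / √34 = 9
|k − (29)| = 9√34.

k = 29 ± 9√34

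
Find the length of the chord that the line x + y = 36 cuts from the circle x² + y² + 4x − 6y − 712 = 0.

Centre (−2, 3), r² = 725. Perpendicular distance d from centre to line = |−35| / √2 = 35/√2.
Chord = 2√(r² − d²) = 2·√(225/2) = 15√2.

15√2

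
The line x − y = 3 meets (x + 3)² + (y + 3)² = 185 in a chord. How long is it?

19√2

Express y = x − 3 and substitute into the circle:
2x² + 6x − 176 = 0  ⟹  x² + 3x − 88 = 0
x = 8 or x = −11, giving (8, 5) and (−11, −14).
Chord length = distance between (8, 5) and (−11, −14) = √722 = 19√2.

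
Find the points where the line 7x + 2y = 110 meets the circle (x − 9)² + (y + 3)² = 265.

(12, 13) and (20, −15)

Substitute y = (110 − 7x)/2:
53x² − 1696x + 12720 = 0  ⟹  x² − 32x + 240 = 0
x = 20 or x = 12, giving (20, −15) and (12, 13).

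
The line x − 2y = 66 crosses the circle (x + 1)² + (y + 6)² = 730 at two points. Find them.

(0, −33) and (20, −23)

From the line, y = (−66 + x)/2. Substituting:
5x² − 100x = 0  ⟹  x² − 20x = 0
x = 20 or x = 0, giving (20, −23) and (0, −33).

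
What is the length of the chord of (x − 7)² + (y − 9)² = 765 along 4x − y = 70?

12√17

Express y = 4x − 70 and substitute into the circle:
17x² − 646x + 5525 = 0  ⟹  x² − 38x + 325 = 0
x = 25 or x = 13, giving (25, 30) and (13, −18).
Chord length = distance between (25, 30) and (13, −18) = √2448 = 12√17.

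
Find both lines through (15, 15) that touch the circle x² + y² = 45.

2x − y = 15 and x − 2y = −15

Let a tangent through (15, 15) have slope m. Its distance from (0, 0) must equal 3√5:
(−15m − (−15))² = 45(m² + 1)
2m² − 5m + 2 = 0, so m = 2 or m = 1/2.
With m = 2: 2x − y = 15. With m = 1/2: x − 2y = −15.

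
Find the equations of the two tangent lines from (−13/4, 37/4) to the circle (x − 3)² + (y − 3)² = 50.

7x − y = −32 and x − 7y = −68

Let a tangent through (−13/4, 37/4) have slope m. Its distance from (3, 3) must equal 5√2:
[m·(25/4) − (−25/4)]² = 50(m² + 1)
7m² − 50m + 7 = 0, so m = 7 or m = 1/7.
Through (−13/4, 37/4) these give 7x − y = −32 and x − 7y = −68.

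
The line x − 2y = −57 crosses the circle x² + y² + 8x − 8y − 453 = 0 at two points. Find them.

Substitute y = (57 + x)/2:
5x² + 130x + 525 = 0  ⟹  x² + 26x + 105 = 0
x = −5 or x = −21, giving (−5, 26) and (−21, 18).

(−21, 18) and (−5, 26)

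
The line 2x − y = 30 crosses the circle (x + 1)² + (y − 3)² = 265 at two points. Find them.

(11, −8) and (15, 0)

From the line, y = 2x − 30. Substituting:
5x² − 130x + 825 = 0  ⟹  x² − 26x + 165 = 0
x = 15 or x = 11, giving (15, 0) and (11, −8).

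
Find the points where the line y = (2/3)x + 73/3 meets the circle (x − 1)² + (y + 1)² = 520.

(−17, 13) and (−5, 21)

From the line, y = (73 + 2x)/3. Substituting:
13x² + 286x + 1105 = 0  ⟹  x² + 22x + 85 = 0
x = −5 or x = −17, giving (−5, 21) and (−17, 13).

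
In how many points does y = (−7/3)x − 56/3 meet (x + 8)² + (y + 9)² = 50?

2

d² = (7·(−8) + 3·(−9) − (−56))²/58 = 729/58; r² = 50.
Since d² < r², the line cuts the circle twice.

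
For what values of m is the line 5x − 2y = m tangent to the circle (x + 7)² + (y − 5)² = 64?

For a tangent, require d(centre, line) = r = 8.
|5·(−7) − 2·5 − m| / √29 = 8
|m − (−45)| = 8√29.

m = −45 ± 8√29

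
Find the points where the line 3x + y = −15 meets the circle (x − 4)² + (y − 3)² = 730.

Express y = −3x − 15 and substitute into the circle:
10x² + 100x − 390 = 0  ⟹  x² + 10x − 39 = 0
x = 3 or x = −13, giving (3, −24) and (−13, 24).

(−13, 24) and (3, −24)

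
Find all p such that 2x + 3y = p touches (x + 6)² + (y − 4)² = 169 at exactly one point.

The line touches the circle iff its distance from (−6, 4) is 13:
|2·(−6) + 3·4 − p| / √13 = 13
|p| = 13√13.

p = ±13√13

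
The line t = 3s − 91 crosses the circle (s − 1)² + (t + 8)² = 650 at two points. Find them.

From the line, t = 3s − 91. Substituting:
10s² − 500s + 6240 = 0  ⟹  s² − 50s + 624 = 0
s = 26 or s = 24, giving (26, −13) and (24, −19).

(24, −19) and (26, −13)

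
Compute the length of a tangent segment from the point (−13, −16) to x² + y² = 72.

The centre is (0, 0) and r = 6√2. The square of the distance from P to the centre is 169 + 256 = 425.
The tangent meets the radius at right angles, so tangent² = |PO|² − r² = 425 − 72 = 353.

√353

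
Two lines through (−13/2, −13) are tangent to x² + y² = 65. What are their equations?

8x + y = −65 and 4x − 7y = 65

Let a tangent through (−13/2, −13) have slope m. Its distance from (0, 0) must equal √65:
(13/2m − (13))² = 65(m² + 1)
7m² + 52m − 32 = 0, so m = −8 or m = 4/7.
Through (−13/2, −13) these give 8x + y = −65 and 4x − 7y = 65.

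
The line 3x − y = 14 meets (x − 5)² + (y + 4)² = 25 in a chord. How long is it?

From the line, y = 3x − 14. Substituting:
10x² − 70x + 100 = 0  ⟹  x² − 7x + 10 = 0
x = 5 or x = 2, giving (5, 1) and (2, −8).
|(5, 1) − (2, −8)| = √((3)² + (9)²) = 3√10.

3√10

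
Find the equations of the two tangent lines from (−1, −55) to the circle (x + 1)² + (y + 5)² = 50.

A line y − (−55) = m(x − (−1)) is tangent when its distance from (−1, −5) is 5√2:
(0m − (50))² = 50(m² + 1)
m² − 49 = 0, so m = −7 or m = 7.
With m = −7: 7x + y = −62. With m = 7: 7x − y = 48.

7x + y = −62 and 7x − y = 48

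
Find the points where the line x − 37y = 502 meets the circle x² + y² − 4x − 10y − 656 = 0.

Express y = (−502 + x)/37 and substitute into the circle:
1370x² − 6850x − 460320 = 0  ⟹  x² − 5x − 336 = 0
x = 21 or x = −16, giving (21, −13) and (−16, −14).

(−16, −14) and (21, −13)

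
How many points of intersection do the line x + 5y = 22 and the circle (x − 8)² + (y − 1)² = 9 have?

2

Substituting the line into the circle gives 26x² − 434x + 1664 = 0.
Discriminant = (−434)² − 4·26·(1664) = 15300 > 0.
Two real roots: the line is a secant.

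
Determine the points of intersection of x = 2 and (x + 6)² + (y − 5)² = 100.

The line gives x = 2. Substituting into the circle:
y² − 10y − 11 = 0
y = 11 or y = −1, giving (2, 11) and (2, −1).

(2, −1) and (2, 11)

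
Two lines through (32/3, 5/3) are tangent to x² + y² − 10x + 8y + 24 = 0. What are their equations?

Write the tangent as mx − y + (5/3 − m·(32/3)) = 0 and set its distance from the centre to √17:
(−17/3m − (−17/3))² = 17(m² + 1)
4m² − 17m + 4 = 0, so m = 4 or m = 1/4.
Through (32/3, 5/3) these give 4x − y = 41 and x − 4y = 4.

4x − y = 41 and x − 4y = 4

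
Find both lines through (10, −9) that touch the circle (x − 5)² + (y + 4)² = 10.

3x + y = 21 and x + 3y = −17

Write the tangent as mx − y + (−9 − m·(10)) = 0 and set its distance from the centre to √10:
(−5m − (5))² = 10(m² + 1)
3m² + 10m + 3 = 0, so m = −3 or m = −1/3.
With m = −3: 3x + y = 21. With m = −1/3: x + 3y = −17.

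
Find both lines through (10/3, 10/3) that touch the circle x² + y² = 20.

Let a tangent through (10/3, 10/3) have slope m. Its distance from (0, 0) must equal 2√5:
(−10/3m − (−10/3))² = 20(m² + 1)
2m² + 5m + 2 = 0, so m = −1/2 or m = −2.
With m = −1/2: x + 2y = 10. With m = −2: 2x + y = 10.

x + 2y = 10 and 2x + y = 10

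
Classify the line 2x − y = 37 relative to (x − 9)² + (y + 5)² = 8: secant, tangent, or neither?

neither

Substituting the line into the circle gives 5x² − 146x + 1097 = 0.
Δ = 21316 − 21940 = −624.
No real roots: the line does not meet the circle.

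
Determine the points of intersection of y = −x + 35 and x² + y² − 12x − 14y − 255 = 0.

(10, 25) and (24, 11)

From the line, y = −x + 35. Substituting:
2x² − 68x + 480 = 0  ⟹  x² − 34x + 240 = 0
x = 24 or x = 10, giving (24, 11) and (10, 25).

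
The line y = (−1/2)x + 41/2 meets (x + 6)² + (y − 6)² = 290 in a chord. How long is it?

Express y = (41 − x)/2 and substitute into the circle:
5x² − 10x − 175 = 0  ⟹  x² − 2x − 35 = 0
x = 7 or x = −5, giving (7, 17) and (−5, 23).
Chord length = distance between (7, 17) and (−5, 23) = √180 = 6√5.

6√5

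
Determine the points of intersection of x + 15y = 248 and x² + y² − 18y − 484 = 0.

From the line, y = (248 − x)/15. Substituting:
226x² − 226x − 114356 = 0  ⟹  x² − x − 506 = 0
x = 23 or x = −22, giving (23, 15) and (−22, 18).

(−22, 18) and (23, 15)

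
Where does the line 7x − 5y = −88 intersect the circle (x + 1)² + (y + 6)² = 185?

Express y = (88 + 7x)/5 and substitute into the circle:
74x² + 1702x + 9324 = 0  ⟹  x² + 23x + 126 = 0
x = −9 or x = −14, giving (−9, 5) and (−14, −2).

(−14, −2) and (−9, 5)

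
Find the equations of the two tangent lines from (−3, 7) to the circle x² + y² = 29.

2x + 5y = 29 and 5x − 2y = −29

A line y − (7) = m(x − (−3)) is tangent when its distance from (0, 0) is √29:
[m·(3) − (−7)]² = 29(m² + 1)
10m² − 21m − 10 = 0, so m = −2/5 or m = 5/2.
With m = −2/5: 2x + 5y = 29. With m = 5/2: 5x − 2y = −29.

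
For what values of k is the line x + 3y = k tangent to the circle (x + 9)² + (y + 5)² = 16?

The line touches the circle iff its distance from (−9, −5) is 4:
|1·(−9) + 3·(−5) − k| / √10 = 4
|k − (−24)| = 4√10.

k = −24 ± 4√10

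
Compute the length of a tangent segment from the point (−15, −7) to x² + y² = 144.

√130

The centre is (0, 0) and r = 12. The square of the distance from P to the centre is 225 + 49 = 274.
The tangent meets the radius at right angles, so tangent² = |PO|² − r² = 274 − 144 = 130.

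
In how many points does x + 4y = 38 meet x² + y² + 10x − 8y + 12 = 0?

Centre (−5, 4), r² = 29. Distance² from centre to line = (−27)²/17 = 729/17.
Since d² > r², the line lies outside the circle.

0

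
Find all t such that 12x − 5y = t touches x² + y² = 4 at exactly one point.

The line touches the circle iff its distance from (0, 0) is 2:
|12·0 − 5·0 − t| / √169 = 2
|t| = 2·13, so t = 26 or t = −26.

t = −26 or t = 26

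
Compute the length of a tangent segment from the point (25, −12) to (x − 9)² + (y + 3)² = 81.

Centre (9, −3), r² = 81. |PO|² = (16)² + (−9)² = 337.
The tangent meets the radius at right angles, so tangent² = |PO|² − r² = 337 − 81 = 256.

16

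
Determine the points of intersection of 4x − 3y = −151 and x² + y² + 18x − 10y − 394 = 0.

Substitute y = (151 + 4x)/3:
25x² + 1250x + 14725 = 0  ⟹  x² + 50x + 589 = 0
x = −19 or x = −31, giving (−19, 25) and (−31, 9).

(−31, 9) and (−19, 25)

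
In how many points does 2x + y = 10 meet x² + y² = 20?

1

Substituting the line into the circle gives 5x² − 40x + 80 = 0.
Δ = 1600 − 1600 = 0.
A repeated root: the line is tangent.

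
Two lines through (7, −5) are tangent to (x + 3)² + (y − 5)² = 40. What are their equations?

3x + y = 16 and x + 3y = −8

Let a tangent through (7, −5) have slope m. Its distance from (−3, 5) must equal 2√10:
[m·(−10) − (10)]² = 40(m² + 1)
3m² + 10m + 3 = 0, so m = −3 or m = −1/3.
With m = −3: 3x + y = 16. With m = −1/3: x + 3y = −8.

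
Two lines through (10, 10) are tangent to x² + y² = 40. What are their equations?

3x − y = 20 and x − 3y = −20

A line y − (10) = m(x − (10)) is tangent when its distance from (0, 0) is 2√10:
(−10m − (−10))² = 40(m² + 1)
3m² − 10m + 3 = 0, so m = 3 or m = 1/3.
Through (10, 10) these give 3x − y = 20 and x − 3y = −20.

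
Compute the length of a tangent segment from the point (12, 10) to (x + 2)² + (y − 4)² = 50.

With centre O = (−2, 4), |OP|² = 232 and r² = 50.
Power of the point: PT² = |PO|² − r² = 182, so PT = √182.

√182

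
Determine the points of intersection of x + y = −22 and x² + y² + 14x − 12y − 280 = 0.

From the line, y = −x − 22. Substituting:
2x² + 70x + 468 = 0  ⟹  x² + 35x + 234 = 0
x = −9 or x = −26, giving (−9, −13) and (−26, 4).

(−26, 4) and (−9, −13)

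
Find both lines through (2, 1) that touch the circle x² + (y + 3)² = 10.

Write the tangent as mx − y + (1 − m·(2)) = 0 and set its distance from the centre to √10:
[m·(−2) − (−4)]² = 10(m² + 1)
3m² + 8m − 3 = 0, so m = 1/3 or m = −3.
Through (2, 1) these give x − 3y = −1 and 3x + y = 7.

x − 3y = −1 and 3x + y = 7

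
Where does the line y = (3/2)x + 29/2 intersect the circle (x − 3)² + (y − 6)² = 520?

(−15, −8) and (9, 28)

Express y = (29 + 3x)/2 and substitute into the circle:
13x² + 78x − 1755 = 0  ⟹  x² + 6x − 135 = 0
x = 9 or x = −15, giving (9, 28) and (−15, −8).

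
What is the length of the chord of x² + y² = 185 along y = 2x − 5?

From the line, y = 2x − 5. Substituting:
5x² − 20x − 160 = 0  ⟹  x² − 4x − 32 = 0
x = 8 or x = −4, giving (8, 11) and (−4, −13).
|(8, 11) − (−4, −13)| = √((12)² + (24)²) = 12√5.

12√5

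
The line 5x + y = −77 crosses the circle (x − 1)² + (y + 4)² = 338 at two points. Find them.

Substitute y = −5x − 77:
26x² + 728x + 4992 = 0  ⟹  x² + 28x + 192 = 0
x = −12 or x = −16, giving (−12, −17) and (−16, 3).

(−16, 3) and (−12, −17)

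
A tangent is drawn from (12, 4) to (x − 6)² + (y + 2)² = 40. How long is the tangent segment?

Centre (6, −2), r² = 40. |PO|² = (6)² + (6)² = 72.
The tangent meets the radius at right angles, so tangent² = |PO|² − r² = 72 − 40 = 32.

4√2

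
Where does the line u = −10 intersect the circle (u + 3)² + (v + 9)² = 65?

The line gives u = −10. Substituting into the circle:
v² + 18v + 65 = 0
v = −5 or v = −13, giving (−10, −5) and (−10, −13).

(−10, −13) and (−10, −5)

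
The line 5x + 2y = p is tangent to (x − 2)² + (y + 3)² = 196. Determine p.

For a tangent, require d(centre, line) = r = 14.
|5·2 + 2·(−3) − p| / √29 = 14
|p − (4)| = 14√29.

p = 4 ± 14√29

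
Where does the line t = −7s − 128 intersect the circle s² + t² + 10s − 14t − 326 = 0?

(−21, 19) and (−17, −9)

From the line, t = −7s − 128. Substituting:
50s² + 1900s + 17850 = 0  ⟹  s² + 38s + 357 = 0
s = −17 or s = −21, giving (−17, −9) and (−21, 19).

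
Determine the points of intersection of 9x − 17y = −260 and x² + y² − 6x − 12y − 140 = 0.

Substitute y = (260 + 9x)/17:
370x² + 1110x − 25900 = 0  ⟹  x² + 3x − 70 = 0
x = 7 or x = −10, giving (7, 19) and (−10, 10).

(−10, 10) and (7, 19)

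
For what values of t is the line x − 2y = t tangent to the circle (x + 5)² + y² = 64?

t = −5 ± 8√5

For a tangent, require d(centre, line) = r = 8.
|1·(−5) − 2·0 − t| / √5 = 8
|t − (−5)| = 8√5.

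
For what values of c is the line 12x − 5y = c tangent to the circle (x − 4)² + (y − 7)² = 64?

For a tangent, require d(centre, line) = r = 8.
|12·4 − 5·7 − c| / √169 = 8
|c − (13)| = 8·13, so c = 117 or c = −91.

c = −91 or c = 117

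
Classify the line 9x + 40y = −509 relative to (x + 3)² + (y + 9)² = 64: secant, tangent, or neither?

secant

d² = (9·(−3) + 40·(−9) − (−509))²/1681 = 14884/1681; r² = 64.
Since d² < r², the line cuts the circle twice.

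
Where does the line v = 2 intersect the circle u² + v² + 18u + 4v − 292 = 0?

(−28, 2) and (10, 2)

Substitute v = 2:
u² + 18u − 280 = 0
u = 10 or u = −28, giving (10, 2) and (−28, 2).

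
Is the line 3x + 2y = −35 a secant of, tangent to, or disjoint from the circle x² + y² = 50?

disjoint

Centre (0, 0), r² = 50. Distance² from centre to line = (35)²/13 = 1225/13.
Since d² > r², the line lies outside the circle.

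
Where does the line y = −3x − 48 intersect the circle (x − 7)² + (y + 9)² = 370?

(−12, −12) and (−10, −18)

From the line, y = −3x − 48. Substituting:
10x² + 220x + 1200 = 0  ⟹  x² + 22x + 120 = 0
x = −10 or x = −12, giving (−10, −18) and (−12, −12).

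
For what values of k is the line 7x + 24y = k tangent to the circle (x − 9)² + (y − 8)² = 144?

The line touches the circle iff its distance from (9, 8) is 12:
|7·9 + 24·8 − k| / √625 = 12
|k − (255)| = 12·25, so k = 555 or k = −45.

k = −45 or k = 555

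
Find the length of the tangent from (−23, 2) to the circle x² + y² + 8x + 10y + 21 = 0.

√390

Centre (−4, −5), r² = 20. |PO|² = (−19)² + (7)² = 410.
The tangent meets the radius at right angles, so tangent² = |PO|² − r² = 410 − 20 = 390.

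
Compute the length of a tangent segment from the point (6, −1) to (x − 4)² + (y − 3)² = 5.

The centre is (4, 3) and r = √5. The square of the distance from P to the centre is 4 + 16 = 20.
The tangent meets the radius at right angles, so tangent² = |PO|² − r² = 20 − 5 = 15.

√15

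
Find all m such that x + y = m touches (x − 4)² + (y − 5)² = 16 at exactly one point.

m = 9 ± 4√2

The line touches the circle iff its distance from (4, 5) is 4:
|1·4 + 1·5 − m| / √2 = 4
|m − (9)| = 4√2.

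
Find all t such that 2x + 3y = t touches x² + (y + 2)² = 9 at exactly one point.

t = −6 ± 3√13

Tangency holds when the distance from the centre (0, −2) to the line equals the radius 3:
|2·0 + 3·(−2) − t| / √13 = 3
|t − (−6)| = 3√13.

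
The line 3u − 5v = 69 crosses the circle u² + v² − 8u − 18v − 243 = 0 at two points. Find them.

(8, −9) and (18, −3)

Express v = (−69 + 3u)/5 and substitute into the circle:
34u² − 884u + 4896 = 0  ⟹  u² − 26u + 144 = 0
u = 18 or u = 8, giving (18, −3) and (8, −9).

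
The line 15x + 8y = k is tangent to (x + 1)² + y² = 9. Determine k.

For a tangent, require d(centre, line) = r = 3.
|15·(−1) + 8·0 − k| / √289 = 3
|k − (−15)| = 3·17, so k = 36 or k = −66.

k = −66 or k = 36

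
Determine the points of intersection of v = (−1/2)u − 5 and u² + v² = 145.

(−12, 1) and (8, −9)

From the line, v = (−10 − u)/2. Substituting:
5u² + 20u − 480 = 0  ⟹  u² + 4u − 96 = 0
u = 8 or u = −12, giving (8, −9) and (−12, 1).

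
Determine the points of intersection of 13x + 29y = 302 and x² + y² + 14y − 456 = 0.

Substitute y = (302 − 13x)/29:
1010x² − 13130x − 169680 = 0  ⟹  x² − 13x − 168 = 0
x = 21 or x = −8, giving (21, 1) and (−8, 14).

(−8, 14) and (21, 1)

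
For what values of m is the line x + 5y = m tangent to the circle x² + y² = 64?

m = ±8√26

The line touches the circle iff its distance from (0, 0) is 8:
|1·0 + 5·0 − m| / √26 = 8
|m| = 8√26.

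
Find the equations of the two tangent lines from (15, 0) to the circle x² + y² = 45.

x + 2y = 15 and x − 2y = 15

Write the tangent as mx − y + (0 − m·(15)) = 0 and set its distance from the centre to 3√5:
[m·(−15) − (0)]² = 45(m² + 1)
4m² − 1 = 0, so m = −1/2 or m = 1/2.
With m = −1/2: x + 2y = 15. With m = 1/2: x − 2y = 15.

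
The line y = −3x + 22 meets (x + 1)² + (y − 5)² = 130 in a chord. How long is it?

From the line, y = −3x + 22. Substituting:
10x² − 100x + 160 = 0  ⟹  x² − 10x + 16 = 0
x = 8 or x = 2, giving (8, −2) and (2, 16).
Chord length = distance between (8, −2) and (2, 16) = √360 = 6√10.

6√10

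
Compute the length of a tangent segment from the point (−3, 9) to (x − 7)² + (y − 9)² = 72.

Centre (7, 9), r² = 72. |PO|² = (−10)² + (0)² = 100.
By the tangent–radius right angle, tangent length = √(|PO|² − r²) = √28 = 2√7.

2√7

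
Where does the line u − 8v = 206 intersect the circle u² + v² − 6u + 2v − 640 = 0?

(−2, −26) and (14, −24)

Substitute v = (−206 + u)/8:
65u² − 780u − 1820 = 0  ⟹  u² − 12u − 28 = 0
u = 14 or u = −2, giving (14, −24) and (−2, −26).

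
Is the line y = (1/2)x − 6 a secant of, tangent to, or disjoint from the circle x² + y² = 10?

Substituting the line into the circle gives 5x² − 24x + 104 = 0.
Δ = 576 − 2080 = −1504.
No real roots: the line does not meet the circle.

disjoint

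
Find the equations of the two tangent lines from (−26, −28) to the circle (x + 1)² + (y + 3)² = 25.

3x − 4y = 34 and 4x − 3y = −20

A line y − (−28) = m(x − (−26)) is tangent when its distance from (−1, −3) is 5:
(25m − (25))² = 25(m² + 1)
12m² − 25m + 12 = 0, so m = 3/4 or m = 4/3.
With m = 3/4: 3x − 4y = 34. With m = 4/3: 4x − 3y = −20.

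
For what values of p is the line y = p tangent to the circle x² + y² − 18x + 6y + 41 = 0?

The line touches the circle iff its distance from (9, −3) is 7:
|0·9 + 1·(−3) − p| / √1 = 7
|p − (−3)| = 7, so p = 4 or p = −10.

p = −10 or p = 4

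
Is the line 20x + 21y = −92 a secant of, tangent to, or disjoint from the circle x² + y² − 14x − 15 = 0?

tangent

d² = (20·7 + 21·0 − (−92))²/841 = 64; r² = 64.
Since d² = r², the line is tangent.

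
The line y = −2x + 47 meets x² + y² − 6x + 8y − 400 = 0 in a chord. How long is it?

4√5

Substitute y = −2x + 47:
5x² − 210x + 2185 = 0  ⟹  x² − 42x + 437 = 0
x = 23 or x = 19, giving (23, 1) and (19, 9).
|(23, 1) − (19, 9)| = √((4)² + (−8)²) = 4√5.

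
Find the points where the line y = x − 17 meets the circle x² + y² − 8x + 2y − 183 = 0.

(2, −15) and (18, 1)

From the line, y = x − 17. Substituting:
2x² − 40x + 72 = 0  ⟹  x² − 20x + 36 = 0
x = 18 or x = 2, giving (18, 1) and (2, −15).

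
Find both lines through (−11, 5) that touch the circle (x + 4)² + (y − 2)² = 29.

Write the tangent as mx − y + (5 − m·(−11)) = 0 and set its distance from the centre to √29:
(7m − (−3))² = 29(m² + 1)
10m² + 21m − 10 = 0, so m = −5/2 or m = 2/5.
With m = −5/2: 5x + 2y = −45. With m = 2/5: 2x − 5y = −47.

5x + 2y = −45 and 2x − 5y = −47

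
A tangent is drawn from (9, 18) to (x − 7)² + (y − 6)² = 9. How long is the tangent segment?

Centre (7, 6), r² = 9. |PO|² = (2)² + (12)² = 148.
The tangent meets the radius at right angles, so tangent² = |PO|² − r² = 148 − 9 = 139.

√139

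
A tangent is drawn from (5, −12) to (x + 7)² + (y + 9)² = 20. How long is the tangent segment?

The centre is (−7, −9) and r = 2√5. The square of the distance from P to the centre is 144 + 9 = 153.
By the tangent–radius right angle, tangent length = √(|PO|² − r²) = √133.

√133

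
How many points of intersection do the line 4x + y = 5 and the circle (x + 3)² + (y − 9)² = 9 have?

2

d² = (4·(−3) + 1·9 − (5))²/17 = 64/17; r² = 9.
Since d² < r², the line cuts the circle twice.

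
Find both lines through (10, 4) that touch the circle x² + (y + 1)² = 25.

Write the tangent as mx − y + (4 − m·(10)) = 0 and set its distance from the centre to 5:
[m·(−10) − (−5)]² = 25(m² + 1)
3m² − 4m = 0, so m = 0 or m = 4/3.
Through (10, 4) these give y = 4 and 4x − 3y = 28.

y = 4 and 4x − 3y = 28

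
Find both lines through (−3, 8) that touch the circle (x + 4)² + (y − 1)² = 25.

3x − 4y = −41 and 4x + 3y = 12

A line y − (8) = m(x − (−3)) is tangent when its distance from (−4, 1) is 5:
(−1m − (−7))² = 25(m² + 1)
12m² + 7m − 12 = 0, so m = 3/4 or m = −4/3.
Through (−3, 8) these give 3x − 4y = −41 and 4x + 3y = 12.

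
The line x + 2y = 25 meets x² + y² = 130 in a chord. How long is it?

Substitute y = (25 − x)/2:
5x² − 50x + 105 = 0  ⟹  x² − 10x + 21 = 0
x = 7 or x = 3, giving (7, 9) and (3, 11).
Chord length = distance between (7, 9) and (3, 11) = √20 = 2√5.

2√5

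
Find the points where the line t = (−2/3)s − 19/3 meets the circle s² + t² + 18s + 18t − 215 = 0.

(−20, 7) and (10, −13)

Substitute t = (−19 − 2s)/3:
13s² + 130s − 2600 = 0  ⟹  s² + 10s − 200 = 0
s = 10 or s = −20, giving (10, −13) and (−20, 7).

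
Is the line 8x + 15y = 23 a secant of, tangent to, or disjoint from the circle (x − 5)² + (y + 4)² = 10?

secant

Substituting the line into the circle gives 289x² − 3578x + 10264 = 0.
Δ = 12802084 − 11865184 = 936900.
Two real roots: the line is a secant.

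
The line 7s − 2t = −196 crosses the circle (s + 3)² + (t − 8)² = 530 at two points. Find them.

(−26, 7) and (−22, 21)

Express t = (196 + 7s)/2 and substitute into the circle:
53s² + 2544s + 30316 = 0  ⟹  s² + 48s + 572 = 0
s = −22 or s = −26, giving (−22, 21) and (−26, 7).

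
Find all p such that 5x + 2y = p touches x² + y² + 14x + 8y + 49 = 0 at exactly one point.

The line touches the circle iff its distance from (−7, −4) is 4:
|5·(−7) + 2·(−4) − p| / √29 = 4
|p − (−43)| = 4√29.

p = −43 ± 4√29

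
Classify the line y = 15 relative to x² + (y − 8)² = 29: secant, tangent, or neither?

Substituting the line into the circle gives x² + 20 = 0.
Discriminant = (0)² − 4·1·(20) = −80 < 0.
No real roots: the line does not meet the circle.

neither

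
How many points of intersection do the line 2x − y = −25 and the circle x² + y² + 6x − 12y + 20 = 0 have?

Centre (−3, 6), r² = 25. Distance² from centre to line = (13)²/5 = 169/5.
Since d² > r², the line lies outside the circle.

0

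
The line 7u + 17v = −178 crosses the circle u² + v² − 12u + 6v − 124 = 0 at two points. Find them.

(−6, −8) and (11, −15)

Express v = (−178 − 7u)/17 and substitute into the circle:
338u² − 1690u − 22308 = 0  ⟹  u² − 5u − 66 = 0
u = 11 or u = −6, giving (11, −15) and (−6, −8).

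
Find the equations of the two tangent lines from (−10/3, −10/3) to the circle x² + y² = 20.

A line y − (−10/3) = m(x − (−10/3)) is tangent when its distance from (0, 0) is 2√5:
(10/3m − (10/3))² = 20(m² + 1)
2m² + 5m + 2 = 0, so m = −1/2 or m = −2.
Through (−10/3, −10/3) these give x + 2y = −10 and 2x + y = −10.

x + 2y = −10 and 2x + y = −10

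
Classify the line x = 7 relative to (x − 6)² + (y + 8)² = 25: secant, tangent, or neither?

d² = (1·6 + 0·(−8) − (7))² = 1; r² = 25.
Since d² < r², the line cuts the circle twice.

secant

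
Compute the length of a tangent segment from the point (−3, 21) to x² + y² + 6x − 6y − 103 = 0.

√203

The centre is (−3, 3) and r = 11. The square of the distance from P to the centre is 0 + 324 = 324.
Power of the point: PT² = |PO|² − r² = 203, so PT = √203.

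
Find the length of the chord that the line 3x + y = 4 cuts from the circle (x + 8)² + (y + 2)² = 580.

14√10

From the line, y = −3x + 4. Substituting:
10x² − 20x − 480 = 0  ⟹  x² − 2x − 48 = 0
x = 8 or x = −6, giving (8, −20) and (−6, 22).
Chord length = distance between (8, −20) and (−6, 22) = √1960 = 14√10.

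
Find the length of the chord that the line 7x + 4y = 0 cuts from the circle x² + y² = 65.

2√65

Substitute y = (−7x)/4:
65x² − 1040 = 0  ⟹  x² − 16 = 0
x = 4 or x = −4, giving (4, −7) and (−4, 7).
Chord length = distance between (4, −7) and (−4, 7) = √260 = 2√65.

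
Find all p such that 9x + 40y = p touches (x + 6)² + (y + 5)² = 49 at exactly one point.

Tangency holds when the distance from the centre (−6, −5) to the line equals the radius 7:
|9·(−6) + 40·(−5) − p| / √1681 = 7
|p − (−254)| = 7·41, so p = 33 or p = −541.

p = −541 or p = 33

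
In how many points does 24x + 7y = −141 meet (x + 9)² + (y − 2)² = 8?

2

Centre (−9, 2), r² = 8. Distance² from centre to line = (−61)²/625 = 3721/625.
Since d² < r², the line cuts the circle twice.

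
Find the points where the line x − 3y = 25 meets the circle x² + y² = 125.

Substitute y = (−25 + x)/3:
10x² − 50x − 500 = 0  ⟹  x² − 5x − 50 = 0
x = 10 or x = −5, giving (10, −5) and (−5, −10).

(−5, −10) and (10, −5)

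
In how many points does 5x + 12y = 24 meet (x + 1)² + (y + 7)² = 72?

Substituting the line into the circle gives 169x² − 792x + 1440 = 0.
Δ = 627264 − 973440 = −346176.
No real roots: the line does not meet the circle.

0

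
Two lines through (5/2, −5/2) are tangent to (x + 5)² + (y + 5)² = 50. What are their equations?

A line y − (−5/2) = m(x − (5/2)) is tangent when its distance from (−5, −5) is 5√2:
(−15/2m − (−5/2))² = 50(m² + 1)
m² − 6m − 7 = 0, so m = 7 or m = −1.
With m = 7: 7x − y = 20. With m = −1: x + y = 0.

7x − y = 20 and x + y = 0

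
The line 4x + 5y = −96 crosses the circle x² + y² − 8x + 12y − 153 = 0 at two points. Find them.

Express y = (−96 − 4x)/5 and substitute into the circle:
41x² + 328x − 369 = 0  ⟹  x² + 8x − 9 = 0
x = 1 or x = −9, giving (1, −20) and (−9, −12).

(−9, −12) and (1, −20)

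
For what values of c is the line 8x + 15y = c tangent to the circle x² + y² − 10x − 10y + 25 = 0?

Tangency holds when the distance from the centre (5, 5) to the line equals the radius 5:
|8·5 + 15·5 − c| / √289 = 5
|c − (115)| = 5·17, so c = 200 or c = 30.

c = 30 or c = 200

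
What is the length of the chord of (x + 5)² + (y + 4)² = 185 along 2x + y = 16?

The distance from (−5, −4) to the line is 30/√5, and r² = 185.
Half the chord is √(r² − d²) = √(5), so the full chord is 2√5.

2√5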